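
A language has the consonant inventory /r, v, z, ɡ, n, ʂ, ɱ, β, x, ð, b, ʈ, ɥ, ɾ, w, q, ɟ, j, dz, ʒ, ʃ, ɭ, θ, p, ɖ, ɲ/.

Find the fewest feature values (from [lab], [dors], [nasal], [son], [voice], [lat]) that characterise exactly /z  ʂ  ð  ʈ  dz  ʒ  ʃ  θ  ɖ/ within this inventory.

/z, ʂ, ð, ʈ, dz, ʒ, ʃ, θ, ɖ/ are all [−sonorant], [−labial], [−dorsal], and no other segment in the inventory matches all three values. Dropping any one of them over-generates: [−labial, −dorsal] alone would also admit /r, n, ɾ, ɭ/; [−sonorant, −dorsal] alone would also admit /v, β, b, p/; [−sonorant, −labial] alone would also admit /ɡ, x, q, ɟ/. No other combination of two listed features picks out exactly this set either, so fewer than three features will not do.

[−son, −lab, −dors]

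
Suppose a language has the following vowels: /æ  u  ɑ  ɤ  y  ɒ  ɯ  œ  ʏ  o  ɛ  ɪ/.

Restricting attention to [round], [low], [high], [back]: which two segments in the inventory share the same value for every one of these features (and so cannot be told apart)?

y, ʏ

On the given features, /y/ and /ʏ/ have an identical profile: [+round], [-low], [+high], [-back]. No other two segments in the inventory coincide on all 4 features. (They do differ in [tense], which is not among the given features.)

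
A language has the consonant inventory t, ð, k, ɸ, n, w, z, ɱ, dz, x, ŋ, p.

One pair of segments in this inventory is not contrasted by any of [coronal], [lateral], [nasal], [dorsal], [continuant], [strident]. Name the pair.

x, w

Both /x/ and /w/ are [−coronal], [−lateral], [−nasal], [+dorsal], [+continuant], [−strident]. Since the list omits [sonorant], [voice], [labial] and [round] — which do distinguish the voiceless velar fricative from the labial-velar glide — this pair collapses; all other pairs remain distinct.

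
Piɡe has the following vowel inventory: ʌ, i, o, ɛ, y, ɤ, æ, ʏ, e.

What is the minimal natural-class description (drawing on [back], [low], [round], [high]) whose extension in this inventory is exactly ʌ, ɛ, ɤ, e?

[-high, -low, -round]

Every target segment is [-high], [-low], [-round]; each remaining inventory member fails at least one of these. Each conjunct is needed — [-low, -round] alone would also admit /i/; [-high, -round] alone would also admit /æ/; [-high, -low] alone would also admit /o/ — and no other combination of two listed features has exactly this extension, so three is the minimum.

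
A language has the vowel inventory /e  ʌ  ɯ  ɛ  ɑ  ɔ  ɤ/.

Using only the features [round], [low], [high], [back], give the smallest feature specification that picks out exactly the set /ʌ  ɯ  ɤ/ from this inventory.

[−low, +back, −round]

Every target segment is [−low], [+back], [−round]; each remaining inventory member fails at least one of these. Each conjunct is needed — [+back, −round] alone would also admit /ɑ/; [−low, −round] alone would also admit /e, ɛ/; [−low, +back] alone would also admit /ɔ/ — and no other combination of two listed features has exactly this extension, so three is the minimum.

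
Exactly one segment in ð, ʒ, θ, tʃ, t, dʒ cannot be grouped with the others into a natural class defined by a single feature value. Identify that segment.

[distributed] groups all but one: /tʃ, θ, ʒ, ð, dʒ/ share [+distributed] while /t/ (voiceless alveolar stop) alone is [-distributed]. Removing any other segment would not leave a single-feature class that excludes it.

t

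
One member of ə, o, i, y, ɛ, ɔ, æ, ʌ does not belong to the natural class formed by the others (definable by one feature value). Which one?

æ

[low] groups all but one: /o, i, ɛ, ɔ, ʌ, ə, y/ share [-low] while /æ/ (low front unrounded vowel) alone is [+low]. Removing any other segment would not leave a single-feature class that excludes it.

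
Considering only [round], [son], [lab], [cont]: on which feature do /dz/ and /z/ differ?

/dz/ is the voiced alveolar affricate and /z/ is the voiced alveolar fricative. Both are [−round], [−sonorant], [−labial]. /dz/ is [−continuant] while /z/ is [+continuant], so the distinguishing feature is [continuant].

[continuant]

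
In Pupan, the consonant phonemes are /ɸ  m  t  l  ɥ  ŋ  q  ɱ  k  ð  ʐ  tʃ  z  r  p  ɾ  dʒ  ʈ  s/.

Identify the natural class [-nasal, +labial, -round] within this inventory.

ɸ, p

Eliminate segments failing any feature: /m, ŋ, ɱ/ are [+nasal]; /t, l, q, k, ð, ʐ, tʃ, z, r, ɾ, dʒ, ʈ, s/ are [-labial]; /ɥ/ is [+round]. The remaining /ɸ, p/ satisfy [-nasal], [+labial], [-round].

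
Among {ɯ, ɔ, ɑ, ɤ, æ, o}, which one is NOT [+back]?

æ

Every segment except /æ/ is [+back]. /æ/ (low front unrounded vowel) is [−back], so it is the exception.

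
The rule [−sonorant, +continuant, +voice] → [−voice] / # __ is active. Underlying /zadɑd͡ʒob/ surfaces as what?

[sadɑd͡ʒob]

The only segment in the rule's environment that also matches [−sonorant, +continuant, +voice] is /z/. Applying [−voice] turns the voiced alveolar fricative into /s/ (voiceless alveolar fricative), giving [sadɑd͡ʒob].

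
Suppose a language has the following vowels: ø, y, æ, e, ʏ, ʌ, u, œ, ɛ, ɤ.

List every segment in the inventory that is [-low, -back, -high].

The [-low] segments are /ø, y, e, ʏ, ʌ, u, œ, ɛ, ɤ/.
Intersecting with [-back] gives /ø, y, e, ʏ, œ, ɛ/.
Then [-high] leaves /ø, e, œ, ɛ/.

ø, e, œ, ɛ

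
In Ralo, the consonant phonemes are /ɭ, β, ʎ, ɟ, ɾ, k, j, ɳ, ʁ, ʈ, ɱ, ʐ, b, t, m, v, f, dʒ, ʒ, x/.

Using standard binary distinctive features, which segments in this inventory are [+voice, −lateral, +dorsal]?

Eliminate segments failing any feature: /ɭ, ʎ/ are [+lateral]; /β, ɾ, ɳ, ɱ, ʐ, b, m, v, dʒ, ʒ/ are [−dorsal]; /k, ʈ, t, f, x/ are [−voice]. The remaining /ɟ, j, ʁ/ satisfy [+voice], [−lateral], [+dorsal].

ɟ, j, ʁ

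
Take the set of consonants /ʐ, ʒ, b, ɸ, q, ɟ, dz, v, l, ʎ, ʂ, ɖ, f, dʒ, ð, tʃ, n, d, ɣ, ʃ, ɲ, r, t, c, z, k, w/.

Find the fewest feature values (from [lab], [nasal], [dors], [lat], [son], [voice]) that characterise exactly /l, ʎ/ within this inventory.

[+lat]

Every target segment is [+lateral] and no other inventory member is, so one feature is enough.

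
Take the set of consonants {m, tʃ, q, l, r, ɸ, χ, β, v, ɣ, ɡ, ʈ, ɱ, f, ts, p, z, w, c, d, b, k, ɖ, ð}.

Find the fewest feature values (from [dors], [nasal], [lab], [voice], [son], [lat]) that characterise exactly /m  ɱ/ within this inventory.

[+nasal]

The target set is precisely the extension of [+nasal] in this inventory.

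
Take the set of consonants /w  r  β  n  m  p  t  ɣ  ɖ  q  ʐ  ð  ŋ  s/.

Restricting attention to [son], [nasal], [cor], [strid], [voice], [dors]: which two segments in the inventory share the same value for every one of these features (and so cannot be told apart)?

/ð/ (voiced dental fricative) and /ɖ/ (voiced retroflex stop) are both [-sonorant], [-nasal], [+coronal], [-strident], [+voice], [-dorsal], so none of the listed features separates them. (They do differ in [continuant], [anterior] and [distributed], which are not among the given features.) Every other pair in the inventory differs on at least one listed feature.

ð, ɖ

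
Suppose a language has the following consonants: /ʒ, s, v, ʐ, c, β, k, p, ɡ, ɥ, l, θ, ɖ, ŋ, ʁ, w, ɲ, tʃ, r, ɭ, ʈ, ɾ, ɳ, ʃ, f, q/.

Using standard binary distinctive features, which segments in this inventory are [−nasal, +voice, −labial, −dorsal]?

Eliminate segments failing any feature: /s, c, k, p, θ, tʃ, ʈ, ʃ, f, q/ are [−voice]; /v, β, ɥ, w/ are [+labial]; /ɡ, ʁ/ are [+dorsal]; /ŋ, ɲ, ɳ/ are [+nasal]. The remaining /ʒ, ʐ, l, ɖ, r, ɭ, ɾ/ satisfy [−nasal], [+voice], [−labial], [−dorsal].

ʒ, ʐ, l, ɖ, r, ɭ, ɾ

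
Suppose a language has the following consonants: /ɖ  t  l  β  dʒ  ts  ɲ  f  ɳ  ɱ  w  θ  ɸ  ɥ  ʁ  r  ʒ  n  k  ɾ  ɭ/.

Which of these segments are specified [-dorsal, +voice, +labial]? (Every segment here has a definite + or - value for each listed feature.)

Checking each segment against [-dorsal], [+voice], [+labial]: /β/ (voiced bilabial fricative), /ɱ/ (labiodental nasal) satisfy every feature; every other segment in the inventory fails at least one.

β, ɱ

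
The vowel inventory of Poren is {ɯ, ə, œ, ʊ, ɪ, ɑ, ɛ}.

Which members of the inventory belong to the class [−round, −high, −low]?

ə, ɛ

Checking each segment against [−round], [−high], [−low]: /ə/ (mid central vowel (schwa)), /ɛ/ (mid front unrounded lax vowel) satisfy every feature; every other segment in the inventory fails at least one.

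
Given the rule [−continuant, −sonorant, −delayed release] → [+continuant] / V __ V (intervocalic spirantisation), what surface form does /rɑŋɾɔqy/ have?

Only /q/ occurs between two vowels (/ɔ/ __ /y/) and matches the structural description. It is a voiceless uvular stop, so [−continuant, −sonorant, −delayed release] holds; changing it to [+continuant] with all other features held fixed yields /χ/ (voiceless uvular fricative). No other segment meets both the structural description and the environment, so the output is [rɑŋɾɔχy].

[rɑŋɾɔχy]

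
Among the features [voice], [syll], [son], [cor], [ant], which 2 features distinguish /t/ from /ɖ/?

/t/ is the voiceless alveolar stop and /ɖ/ is the voiced retroflex stop. Both are [−syllabic], [−sonorant], [+coronal]. /t/ is [−voice] while /ɖ/ is [+voice]; /t/ is [+anterior] while /ɖ/ is [−anterior], so the distinguishing features are [voice], [anterior].

[voice], [anterior]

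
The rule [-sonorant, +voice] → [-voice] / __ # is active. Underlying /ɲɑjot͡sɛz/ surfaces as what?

[ɲɑjot͡sɛs]

Only the final segment /z/ is both word-final and matches the structural description. It is a voiced alveolar fricative, so [-sonorant, +voice] holds; changing it to [-voice] with all other features held fixed yields /s/ (voiceless alveolar fricative). No other segment meets both the structural description and the environment, so the output is [ɲɑjot͡sɛs].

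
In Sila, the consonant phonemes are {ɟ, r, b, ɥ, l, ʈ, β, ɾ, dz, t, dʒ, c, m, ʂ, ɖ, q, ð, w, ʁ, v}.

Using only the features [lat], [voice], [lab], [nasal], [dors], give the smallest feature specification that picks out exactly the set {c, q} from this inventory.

[-voice, +dors]

The class [-voice], [+dorsal] has exactly /c, q/ as its extension in this inventory. No smaller conjunction from the listed features achieves this: [+dorsal] alone would also admit /ɟ, ɥ, w, ʁ/; [-voice] alone would also admit /ʈ, t, ʂ/; and checking the remaining single features turns up none with this extension.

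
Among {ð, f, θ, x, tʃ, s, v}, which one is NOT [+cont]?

tʃ

/v, ð, x, s, θ, f/ are all [+continuant]; /tʃ/ (voiceless postalveolar affricate) is [−continuant].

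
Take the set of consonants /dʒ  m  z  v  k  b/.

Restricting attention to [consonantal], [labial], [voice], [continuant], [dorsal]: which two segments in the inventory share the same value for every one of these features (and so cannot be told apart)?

b, m

On the given features, /b/ and /m/ have an identical profile: [+consonantal], [+labial], [+voice], [-continuant], [-dorsal]. No other two segments in the inventory coincide on all 5 features. (They do differ in [sonorant] and [nasal], which are not among the given features.)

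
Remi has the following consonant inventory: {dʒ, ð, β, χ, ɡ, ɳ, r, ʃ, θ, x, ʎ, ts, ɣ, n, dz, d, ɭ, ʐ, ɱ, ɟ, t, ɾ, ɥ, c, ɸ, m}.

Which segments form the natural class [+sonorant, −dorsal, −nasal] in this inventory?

r, ɭ, ɾ

Checking each segment against [+sonorant], [−dorsal], [−nasal]: /r/ (alveolar trill), /ɭ/ (retroflex lateral approximant), /ɾ/ (alveolar tap) satisfy every feature; every other segment in the inventory fails at least one.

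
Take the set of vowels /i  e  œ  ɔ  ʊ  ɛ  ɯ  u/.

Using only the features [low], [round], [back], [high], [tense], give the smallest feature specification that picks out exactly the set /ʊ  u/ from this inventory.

Every target segment is [+high], [+round]; each remaining inventory member fails at least one of these. Each conjunct is needed — [+round] alone would also admit /œ, ɔ/; [+high] alone would also admit /i, ɯ/ — and no other single listed feature has exactly this extension, so two is the minimum.

[+high, +round]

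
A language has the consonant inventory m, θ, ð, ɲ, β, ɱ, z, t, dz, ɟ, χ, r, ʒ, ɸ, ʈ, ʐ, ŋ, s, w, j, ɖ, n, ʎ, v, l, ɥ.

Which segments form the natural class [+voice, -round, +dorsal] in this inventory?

ɲ, ɟ, ŋ, j, ʎ

Checking each segment against [+voice], [-round], [+dorsal]: /ɲ/ (palatal nasal), /ɟ/ (voiced palatal stop), /ŋ/ (velar nasal), /j/ (palatal glide), /ʎ/ (palatal lateral approximant) satisfy every feature; every other segment in the inventory fails at least one.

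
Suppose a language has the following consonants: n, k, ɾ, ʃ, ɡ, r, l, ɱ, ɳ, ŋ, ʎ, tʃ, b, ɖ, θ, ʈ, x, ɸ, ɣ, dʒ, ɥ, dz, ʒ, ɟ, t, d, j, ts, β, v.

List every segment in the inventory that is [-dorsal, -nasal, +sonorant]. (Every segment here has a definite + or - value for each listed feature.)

ɾ, r, l

Checking each segment against [-dorsal], [-nasal], [+sonorant]: /ɾ/ (alveolar tap), /r/ (alveolar trill), /l/ (alveolar lateral approximant) satisfy every feature; every other segment in the inventory fails at least one.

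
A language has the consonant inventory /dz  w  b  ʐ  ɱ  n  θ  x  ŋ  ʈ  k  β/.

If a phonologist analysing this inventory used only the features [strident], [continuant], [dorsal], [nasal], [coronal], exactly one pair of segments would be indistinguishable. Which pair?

/x/ (voiceless velar fricative) and /w/ (labial-velar glide) are both [−strident], [+continuant], [+dorsal], [−nasal], [−coronal], so none of the listed features separates them. (They do differ in [sonorant], [voice], [labial] and [round], which are not among the given features.) Every other pair in the inventory differs on at least one listed feature.

x, w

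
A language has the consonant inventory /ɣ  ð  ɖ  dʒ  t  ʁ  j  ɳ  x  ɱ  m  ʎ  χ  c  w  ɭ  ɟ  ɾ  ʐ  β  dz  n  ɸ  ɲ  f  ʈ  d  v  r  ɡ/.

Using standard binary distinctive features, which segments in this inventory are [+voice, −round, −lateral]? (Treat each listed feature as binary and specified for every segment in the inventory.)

ɣ, ð, ɖ, dʒ, ʁ, j, ɳ, ɱ, m, ɟ, ɾ, ʐ, β, dz, n, ɲ, d, v, r, ɡ

Eliminate segments failing any feature: /t, x, χ, c, ɸ, f, ʈ/ are [−voice]; /ʎ, ɭ/ are [+lateral]; /w/ is [+round]. The remaining /ɣ, ð, ɖ, dʒ, ʁ, j, ɳ, ɱ, m, ɟ, ɾ, ʐ, β, dz, n, ɲ, d, v, r, ɡ/ satisfy [+voice], [−round], [−lateral].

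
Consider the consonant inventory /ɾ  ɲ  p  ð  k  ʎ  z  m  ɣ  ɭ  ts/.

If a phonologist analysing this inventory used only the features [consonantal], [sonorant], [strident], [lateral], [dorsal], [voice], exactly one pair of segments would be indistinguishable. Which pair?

ɾ, m

/ɾ/ (alveolar tap) and /m/ (bilabial nasal) are both [+consonantal], [+sonorant], [-strident], [-lateral], [-dorsal], [+voice], so none of the listed features separates them. (They do differ in [nasal], [labial] and [coronal], which are not among the given features.) Every other pair in the inventory differs on at least one listed feature.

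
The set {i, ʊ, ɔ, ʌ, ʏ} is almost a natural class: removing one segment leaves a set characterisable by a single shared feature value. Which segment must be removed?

i

[tense] groups all but one: /ʏ, ɔ, ʊ, ʌ/ share [−tense] while /i/ (high front unrounded tense vowel) alone is [+tense]. Removing any other segment would not leave a single-feature class that excludes it.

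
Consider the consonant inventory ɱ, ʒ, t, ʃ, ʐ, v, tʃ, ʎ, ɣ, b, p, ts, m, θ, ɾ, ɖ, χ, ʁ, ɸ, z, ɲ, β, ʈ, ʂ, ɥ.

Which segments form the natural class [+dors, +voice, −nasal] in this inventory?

ʎ, ɣ, ʁ, ɥ

Eliminate segments failing any feature: /ɱ, ʒ, t, ʃ, ʐ, v, tʃ, b, p, ts, m, θ, ɾ, ɖ, ɸ, z, β, ʈ, ʂ/ are [−dorsal]; /χ/ is [−voice]; /ɲ/ is [+nasal]. The remaining /ʎ, ɣ, ʁ, ɥ/ satisfy [+dorsal], [+voice], [−nasal].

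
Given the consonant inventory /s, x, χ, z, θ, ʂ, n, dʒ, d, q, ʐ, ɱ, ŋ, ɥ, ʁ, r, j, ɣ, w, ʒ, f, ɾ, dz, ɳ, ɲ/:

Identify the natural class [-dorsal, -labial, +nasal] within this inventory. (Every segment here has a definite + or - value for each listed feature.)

Checking each segment against [-dorsal], [-labial], [+nasal]: /n/ (alveolar nasal), /ɳ/ (retroflex nasal) satisfy every feature; every other segment in the inventory fails at least one.

n, ɳ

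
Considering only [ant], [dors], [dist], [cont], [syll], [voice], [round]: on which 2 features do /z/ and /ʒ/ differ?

[anterior], [distributed]

/z/ (voiced alveolar fricative) and /ʒ/ (voiced postalveolar fricative) agree on [−dorsal], [+continuant], [−syllabic], [+voice], [−round]. They differ on [anterior] (/z/ [+], /ʒ/ [−]), [distributed] (/z/ [−], /ʒ/ [+]).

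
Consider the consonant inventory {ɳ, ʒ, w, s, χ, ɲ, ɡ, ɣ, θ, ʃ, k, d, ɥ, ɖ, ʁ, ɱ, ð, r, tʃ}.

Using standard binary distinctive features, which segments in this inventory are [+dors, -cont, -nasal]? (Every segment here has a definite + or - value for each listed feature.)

ɡ, k

Eliminate segments failing any feature: /ɳ, ʒ, s, θ, ʃ, d, ɖ, ɱ, ð, r, tʃ/ are [-dorsal]; /w, χ, ɣ, ɥ, ʁ/ are [+continuant]; /ɲ/ is [+nasal]. The remaining /ɡ, k/ satisfy [+dorsal], [-continuant], [-nasal].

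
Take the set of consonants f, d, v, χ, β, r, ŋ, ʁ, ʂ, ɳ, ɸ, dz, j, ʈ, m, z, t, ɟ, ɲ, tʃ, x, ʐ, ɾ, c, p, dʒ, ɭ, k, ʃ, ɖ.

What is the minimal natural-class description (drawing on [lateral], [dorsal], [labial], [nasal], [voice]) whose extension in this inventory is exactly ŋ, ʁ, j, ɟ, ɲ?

[+voice, +dorsal]

The class [+voice], [+dorsal] has exactly /ŋ, ʁ, j, ɟ, ɲ/ as its extension in this inventory. No smaller conjunction from the listed features achieves this: [+dorsal] alone would also admit /χ, x, c, k/; [+voice] alone would also admit /d, v, β, r, …/; and checking the remaining single features turns up none with this extension.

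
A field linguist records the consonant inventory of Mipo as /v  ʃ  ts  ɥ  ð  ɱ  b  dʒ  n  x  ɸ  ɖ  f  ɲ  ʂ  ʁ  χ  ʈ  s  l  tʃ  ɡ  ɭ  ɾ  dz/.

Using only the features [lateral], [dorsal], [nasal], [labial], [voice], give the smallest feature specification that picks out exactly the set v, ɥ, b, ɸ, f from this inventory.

[-nasal, +labial]

The class [-nasal], [+labial] has exactly /v, ɥ, b, ɸ, f/ as its extension in this inventory. No smaller conjunction from the listed features achieves this: [+labial] alone would also admit /ɱ/; [-nasal] alone would also admit /ʃ, ts, ð, dʒ, …/; and checking the remaining single features turns up none with this extension.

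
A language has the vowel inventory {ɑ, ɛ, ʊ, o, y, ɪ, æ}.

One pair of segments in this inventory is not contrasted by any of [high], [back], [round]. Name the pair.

ɛ, æ

On the given features, /ɛ/ and /æ/ have an identical profile: [-high], [-back], [-round]. No other two segments in the inventory coincide on all 3 features. (They do differ in [low], which is not among the given features.)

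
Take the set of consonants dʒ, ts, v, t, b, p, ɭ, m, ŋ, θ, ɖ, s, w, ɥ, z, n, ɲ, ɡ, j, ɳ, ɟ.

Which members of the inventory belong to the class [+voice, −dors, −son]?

Eliminate segments failing any feature: /ts, t, p, θ, s/ are [−voice]; /ɭ, m, n, ɳ/ are [+sonorant]; /ŋ, w, ɥ, ɲ, ɡ, j, ɟ/ are [+dorsal]. The remaining /dʒ, v, b, ɖ, z/ satisfy [+voice], [−dorsal], [−sonorant].

dʒ, v, b, ɖ, z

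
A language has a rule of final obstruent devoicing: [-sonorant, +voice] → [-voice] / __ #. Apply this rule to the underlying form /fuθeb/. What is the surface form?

[fuθep]

/b/ satisfies [-sonorant, +voice] and sits in __ #. The [-voice] counterpart of the voiced bilabial stop is /p/. Other segments in /fuθeb/ either fail the structural description or are not in the environment, so the surface form is [fuθep].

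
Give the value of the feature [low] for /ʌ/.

[−low]

As the mid back unrounded lax vowel, /ʌ/ is [−low].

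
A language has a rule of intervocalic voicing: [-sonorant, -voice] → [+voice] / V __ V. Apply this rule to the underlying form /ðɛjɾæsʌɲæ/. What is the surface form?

The only segment in the rule's environment that also matches [-sonorant, -voice] is /s/. Applying [+voice] turns the voiceless alveolar fricative into /z/ (voiced alveolar fricative), giving [ðɛjɾæzʌɲæ].

[ðɛjɾæzʌɲæ]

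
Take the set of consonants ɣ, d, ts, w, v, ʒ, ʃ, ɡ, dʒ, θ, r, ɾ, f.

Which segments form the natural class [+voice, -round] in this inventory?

ɣ, d, v, ʒ, ɡ, dʒ, r, ɾ

Checking each segment against [+voice], [-round]: /ɣ/ (voiced velar fricative), /d/ (voiced alveolar stop), /v/ (voiced labiodental fricative), /ʒ/ (voiced postalveolar fricative), /ɡ/ (voiced velar stop), /dʒ/ (voiced postalveolar affricate), among others, satisfy every feature; every other segment in the inventory fails at least one.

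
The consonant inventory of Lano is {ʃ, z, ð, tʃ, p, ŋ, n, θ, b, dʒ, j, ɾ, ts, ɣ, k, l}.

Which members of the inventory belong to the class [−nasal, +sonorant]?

Eliminate segments failing any feature: /ʃ, z, ð, tʃ, p, θ, b, dʒ, ts, ɣ, k/ are [−sonorant]; /ŋ, n/ are [+nasal]. The remaining /j, ɾ, l/ satisfy [−nasal], [+sonorant].

j, ɾ, l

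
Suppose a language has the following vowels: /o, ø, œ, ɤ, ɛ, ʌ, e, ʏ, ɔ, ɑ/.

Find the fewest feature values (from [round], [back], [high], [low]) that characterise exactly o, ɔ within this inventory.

[+back, +round]

Every target segment is [+back], [+round]; each remaining inventory member fails at least one of these. Each conjunct is needed — [+round] alone would also admit /ø, œ, ʏ/; [+back] alone would also admit /ɤ, ʌ, ɑ/ — and no other single listed feature has exactly this extension, so two is the minimum.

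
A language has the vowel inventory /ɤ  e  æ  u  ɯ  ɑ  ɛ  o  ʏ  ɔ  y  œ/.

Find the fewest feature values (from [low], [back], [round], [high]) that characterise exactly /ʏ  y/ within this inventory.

/ʏ, y/ are all [+high], [−back], and no other segment in the inventory matches both values. Dropping any one of them over-generates: [−back] alone would also admit /e, æ, ɛ, œ/; [+high] alone would also admit /u, ɯ/. No other single listed feature picks out exactly this set either, so fewer than two features will not do.

[+high, −back]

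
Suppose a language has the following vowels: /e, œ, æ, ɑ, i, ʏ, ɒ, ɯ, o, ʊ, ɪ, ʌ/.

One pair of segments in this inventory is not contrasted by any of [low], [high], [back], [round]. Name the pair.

On the given features, /ɪ/ and /i/ have an identical profile: [−low], [+high], [−back], [−round]. No other two segments in the inventory coincide on all 4 features. (They do differ in [tense], which is not among the given features.)

ɪ, i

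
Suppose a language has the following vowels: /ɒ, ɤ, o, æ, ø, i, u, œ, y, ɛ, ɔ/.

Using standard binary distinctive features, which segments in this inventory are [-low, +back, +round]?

o, u, ɔ

First, the [-low] segments are /ɤ, o, ø, i, u, œ, y, ɛ, ɔ/.
Of those, [+back] gives /ɤ, o, u, ɔ/.
Among these, [+round] leaves /o, u, ɔ/.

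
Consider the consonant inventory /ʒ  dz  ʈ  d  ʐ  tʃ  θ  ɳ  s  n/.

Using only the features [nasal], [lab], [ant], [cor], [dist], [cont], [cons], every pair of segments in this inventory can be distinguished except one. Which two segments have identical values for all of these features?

/dz/ (voiced alveolar affricate) and /d/ (voiced alveolar stop) are both [−nasal], [−labial], [+anterior], [+coronal], [−distributed], [−continuant], [+consonantal], so none of the listed features separates them. (They do differ in [strident] and [delayed release], which are not among the given features.) Every other pair in the inventory differs on at least one listed feature.

dz, d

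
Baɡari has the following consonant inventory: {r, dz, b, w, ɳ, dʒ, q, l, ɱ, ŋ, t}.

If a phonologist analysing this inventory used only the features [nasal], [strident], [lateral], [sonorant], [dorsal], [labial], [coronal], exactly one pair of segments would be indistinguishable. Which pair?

Both /dʒ/ and /dz/ are [−nasal], [+strident], [−lateral], [−sonorant], [−dorsal], [−labial], [+coronal]. Since the list omits [anterior] and [distributed] — which do distinguish the voiced postalveolar affricate from the voiced alveolar affricate — this pair collapses; all other pairs remain distinct.

dʒ, dz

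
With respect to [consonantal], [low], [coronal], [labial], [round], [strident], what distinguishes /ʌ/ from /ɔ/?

/ʌ/ is the mid back unrounded lax vowel and /ɔ/ is the mid back rounded lax vowel. Both are [−consonantal], [−low], [−coronal], [−strident]. /ʌ/ is [−labial] while /ɔ/ is [+labial]; /ʌ/ is [−round] while /ɔ/ is [+round], so the distinguishing features are [labial], [round].

[labial], [round]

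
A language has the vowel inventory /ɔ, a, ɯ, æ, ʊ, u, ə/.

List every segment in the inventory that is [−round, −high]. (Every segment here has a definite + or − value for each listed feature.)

Among the inventory, the [−round] segments are /a, ɯ, æ, ə/.
Intersecting with [−high] leaves /a, æ, ə/.

a, æ, ə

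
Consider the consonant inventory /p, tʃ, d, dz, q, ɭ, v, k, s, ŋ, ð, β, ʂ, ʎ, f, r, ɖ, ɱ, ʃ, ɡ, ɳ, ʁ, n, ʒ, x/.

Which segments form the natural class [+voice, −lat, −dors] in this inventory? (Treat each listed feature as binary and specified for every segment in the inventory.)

d, dz, v, ð, β, r, ɖ, ɱ, ɳ, n, ʒ

Among the inventory, the [+voice] segments are /d, dz, ɭ, v, ŋ, ð, β, ʎ, r, ɖ, ɱ, ɡ, ɳ, ʁ, n, ʒ/.
Then [−lateral] gives /d, dz, v, ŋ, ð, β, r, ɖ, ɱ, ɡ, ɳ, ʁ, n, ʒ/.
Intersecting with [−dorsal] leaves /d, dz, v, ð, β, r, ɖ, ɱ, ɳ, n, ʒ/.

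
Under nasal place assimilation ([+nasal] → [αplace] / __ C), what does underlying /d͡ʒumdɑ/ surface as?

[d͡ʒundɑ]

In /d͡ʒumdɑ/, the nasal /m/ precedes /d/, which is [+coronal]. The nasal assimilates in place, becoming the [+coronal] nasal /n/. The surface form is [d͡ʒundɑ].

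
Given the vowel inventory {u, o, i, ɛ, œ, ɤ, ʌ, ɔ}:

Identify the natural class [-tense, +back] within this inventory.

The [-tense] segments are /ɛ, œ, ʌ, ɔ/.
Intersecting with [+back] leaves /ʌ, ɔ/.

ʌ, ɔ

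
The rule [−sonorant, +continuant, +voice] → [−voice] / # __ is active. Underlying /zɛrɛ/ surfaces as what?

The only segment in the rule's environment that also matches [−sonorant, +continuant, +voice] is /z/. Applying [−voice] turns the voiced alveolar fricative into /s/ (voiceless alveolar fricative), giving [sɛrɛ].

[sɛrɛ]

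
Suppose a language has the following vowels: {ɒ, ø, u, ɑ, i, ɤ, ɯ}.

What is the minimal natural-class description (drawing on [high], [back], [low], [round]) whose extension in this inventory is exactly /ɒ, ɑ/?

[+low]

/ɒ, ɑ/ are exactly the [+low] segments in the inventory, so a single feature suffices.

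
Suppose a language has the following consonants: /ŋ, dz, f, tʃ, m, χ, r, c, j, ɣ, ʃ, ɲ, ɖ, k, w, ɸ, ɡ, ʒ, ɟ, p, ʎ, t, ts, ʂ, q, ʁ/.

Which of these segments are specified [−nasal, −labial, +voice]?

dz, r, j, ɣ, ɖ, ɡ, ʒ, ɟ, ʎ, ʁ

Checking each segment against [−nasal], [−labial], [+voice]: /dz/ (voiced alveolar affricate), /r/ (alveolar trill), /j/ (palatal glide), /ɣ/ (voiced velar fricative), /ɖ/ (voiced retroflex stop), /ɡ/ (voiced velar stop), among others, satisfy every feature; every other segment in the inventory fails at least one.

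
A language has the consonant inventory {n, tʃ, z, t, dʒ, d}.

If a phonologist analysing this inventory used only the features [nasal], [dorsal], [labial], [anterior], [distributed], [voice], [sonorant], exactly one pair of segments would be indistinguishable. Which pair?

/z/ (voiced alveolar fricative) and /d/ (voiced alveolar stop) are both [−nasal], [−dorsal], [−labial], [+anterior], [−distributed], [+voice], [−sonorant], so none of the listed features separates them. (They do differ in [continuant] and [strident], which are not among the given features.) Every other pair in the inventory differs on at least one listed feature.

z, d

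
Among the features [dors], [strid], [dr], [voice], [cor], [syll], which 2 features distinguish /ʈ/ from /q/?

[coronal], [dorsal]

The two segments share [-strident], [-delayed release], [-voice], [-syllabic]. The only features from the list on which they differ: /ʈ/ is [+coronal] while /q/ is [-coronal]; /ʈ/ is [-dorsal] while /q/ is [+dorsal].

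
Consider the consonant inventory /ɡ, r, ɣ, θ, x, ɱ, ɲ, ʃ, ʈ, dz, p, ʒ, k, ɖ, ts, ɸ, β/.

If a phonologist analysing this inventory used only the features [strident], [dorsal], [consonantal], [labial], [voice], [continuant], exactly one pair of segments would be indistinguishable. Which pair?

ɡ, ɲ

Both /ɡ/ and /ɲ/ are [−strident], [+dorsal], [+consonantal], [−labial], [+voice], [−continuant]. Since the list omits [sonorant], [nasal] and [back] — which do distinguish the voiced velar stop from the palatal nasal — this pair collapses; all other pairs remain distinct.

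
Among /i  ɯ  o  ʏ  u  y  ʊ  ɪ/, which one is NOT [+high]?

/ʏ, y, i, ɪ, ɯ, u, ʊ/ are all [+high]; /o/ (mid back rounded tense vowel) is [−high].

o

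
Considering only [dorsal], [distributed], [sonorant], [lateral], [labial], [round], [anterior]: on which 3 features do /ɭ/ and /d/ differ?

/ɭ/ is the retroflex lateral approximant and /d/ is the voiced alveolar stop. Both are [−dorsal], [−distributed], [−labial], [−round]. /ɭ/ is [+sonorant] while /d/ is [−sonorant]; /ɭ/ is [+lateral] while /d/ is [−lateral]; /ɭ/ is [−anterior] while /d/ is [+anterior], so the distinguishing features are [sonorant], [lateral], [anterior].

[sonorant], [lateral], [anterior]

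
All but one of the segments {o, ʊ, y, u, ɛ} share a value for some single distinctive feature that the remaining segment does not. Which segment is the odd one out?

[round] groups all but one: /y, ʊ, u, o/ share [+round] while /ɛ/ (mid front unrounded lax vowel) alone is [-round]. Removing any other segment would not leave a single-feature class that excludes it.

ɛ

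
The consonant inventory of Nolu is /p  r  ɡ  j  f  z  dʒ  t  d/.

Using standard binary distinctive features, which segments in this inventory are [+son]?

The [+sonorant] segments here are /r, j/; the remaining /p, ɡ, f, z, dʒ, t, d/ are [−sonorant].

r, j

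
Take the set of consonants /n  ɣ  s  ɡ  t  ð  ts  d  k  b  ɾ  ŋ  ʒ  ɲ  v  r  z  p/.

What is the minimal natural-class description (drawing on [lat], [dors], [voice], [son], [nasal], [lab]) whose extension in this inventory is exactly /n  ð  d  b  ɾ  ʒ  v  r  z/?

[+voice, −dors]

/n, ð, d, b, ɾ, ʒ, v, r, z/ are all [+voice], [−dorsal], and no other segment in the inventory matches both values. Dropping any one of them over-generates: [−dorsal] alone would also admit /s, t, ts, p/; [+voice] alone would also admit /ɣ, ɡ, ŋ, ɲ/. No other single listed feature picks out exactly this set either, so fewer than two features will not do.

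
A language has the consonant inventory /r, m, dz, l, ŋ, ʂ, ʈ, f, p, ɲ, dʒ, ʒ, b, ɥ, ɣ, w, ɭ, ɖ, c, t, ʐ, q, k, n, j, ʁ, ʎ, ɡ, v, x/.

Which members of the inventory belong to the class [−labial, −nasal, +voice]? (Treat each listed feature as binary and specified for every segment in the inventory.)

r, dz, l, dʒ, ʒ, ɣ, ɭ, ɖ, ʐ, j, ʁ, ʎ, ɡ

Checking each segment against [−labial], [−nasal], [+voice]: /r/ (alveolar trill), /dz/ (voiced alveolar affricate), /l/ (alveolar lateral approximant), /dʒ/ (voiced postalveolar affricate), /ʒ/ (voiced postalveolar fricative), /ɣ/ (voiced velar fricative), among others, satisfy every feature; every other segment in the inventory fails at least one.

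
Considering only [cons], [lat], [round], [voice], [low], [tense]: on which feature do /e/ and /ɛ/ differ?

/e/ is the mid front unrounded tense vowel and /ɛ/ is the mid front unrounded lax vowel. Both are [-consonantal], [-lateral], [-round], [+voice], [-low]. /e/ is [+tense] while /ɛ/ is [-tense], so the distinguishing feature is [tense].

[tense]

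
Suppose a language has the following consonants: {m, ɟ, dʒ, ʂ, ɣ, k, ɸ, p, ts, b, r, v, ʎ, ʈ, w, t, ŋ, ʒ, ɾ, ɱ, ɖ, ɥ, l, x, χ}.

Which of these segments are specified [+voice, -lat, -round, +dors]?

ɟ, ɣ, ŋ

Eliminate segments failing any feature: /m, dʒ, b, r, v, ʒ, ɾ, ɱ, ɖ/ are [-dorsal]; /ʂ, k, ɸ, p, ts, ʈ, t, x, χ/ are [-voice]; /ʎ, l/ are [+lateral]; /w, ɥ/ are [+round]. The remaining /ɟ, ɣ, ŋ/ satisfy [+voice], [-lateral], [-round], [+dorsal].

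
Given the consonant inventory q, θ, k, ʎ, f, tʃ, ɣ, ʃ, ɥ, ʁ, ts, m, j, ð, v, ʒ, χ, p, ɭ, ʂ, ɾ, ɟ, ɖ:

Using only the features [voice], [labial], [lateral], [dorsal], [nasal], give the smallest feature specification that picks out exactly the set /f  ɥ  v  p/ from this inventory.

/f, ɥ, v, p/ are all [−nasal], [+labial], and no other segment in the inventory matches both values. Dropping any one of them over-generates: [+labial] alone would also admit /m/; [−nasal] alone would also admit /q, θ, k, ʎ, …/. No other single listed feature picks out exactly this set either, so fewer than two features will not do.

[−nasal, +labial]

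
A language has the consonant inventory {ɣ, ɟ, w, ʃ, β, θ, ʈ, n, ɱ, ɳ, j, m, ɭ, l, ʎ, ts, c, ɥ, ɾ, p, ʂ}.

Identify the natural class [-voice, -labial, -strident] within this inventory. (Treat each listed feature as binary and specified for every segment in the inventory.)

θ, ʈ, c

Checking each segment against [-voice], [-labial], [-strident]: /θ/ (voiceless dental fricative), /ʈ/ (voiceless retroflex stop), /c/ (voiceless palatal stop) satisfy every feature; every other segment in the inventory fails at least one.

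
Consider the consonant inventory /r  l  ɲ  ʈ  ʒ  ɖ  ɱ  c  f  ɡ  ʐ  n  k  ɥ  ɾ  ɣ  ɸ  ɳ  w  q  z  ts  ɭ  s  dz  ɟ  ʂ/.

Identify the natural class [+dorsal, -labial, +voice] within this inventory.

ɲ, ɡ, ɣ, ɟ

Checking each segment against [+dorsal], [-labial], [+voice]: /ɲ/ (palatal nasal), /ɡ/ (voiced velar stop), /ɣ/ (voiced velar fricative), /ɟ/ (voiced palatal stop) satisfy every feature; every other segment in the inventory fails at least one.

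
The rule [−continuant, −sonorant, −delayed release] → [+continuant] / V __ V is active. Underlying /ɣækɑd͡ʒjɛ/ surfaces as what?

Only /k/ occurs between two vowels (/æ/ __ /ɑ/) and matches the structural description. It is a voiceless velar stop, so [−continuant, −sonorant, −delayed release] holds; changing it to [+continuant] with all other features held fixed yields /x/ (voiceless velar fricative). No other segment meets both the structural description and the environment, so the output is [ɣæxɑd͡ʒjɛ].

[ɣæxɑd͡ʒjɛ]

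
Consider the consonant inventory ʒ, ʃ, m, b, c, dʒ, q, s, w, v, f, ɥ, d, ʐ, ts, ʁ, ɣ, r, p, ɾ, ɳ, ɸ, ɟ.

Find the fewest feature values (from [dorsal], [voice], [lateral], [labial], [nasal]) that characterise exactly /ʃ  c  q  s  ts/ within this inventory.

[−voice, −labial]

Every target segment is [−voice], [−labial]; each remaining inventory member fails at least one of these. Each conjunct is needed — [−labial] alone would also admit /ʒ, dʒ, d, ʐ, …/; [−voice] alone would also admit /f, p, ɸ/ — and no other single listed feature has exactly this extension, so two is the minimum.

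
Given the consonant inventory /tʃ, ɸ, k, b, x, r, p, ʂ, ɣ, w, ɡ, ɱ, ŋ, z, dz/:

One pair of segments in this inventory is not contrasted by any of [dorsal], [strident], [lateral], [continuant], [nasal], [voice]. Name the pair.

ɣ, w

Both /ɣ/ and /w/ are [+dorsal], [−strident], [−lateral], [+continuant], [−nasal], [+voice]. Since the list omits [sonorant], [labial] and [round] — which do distinguish the voiced velar fricative from the labial-velar glide — this pair collapses; all other pairs remain distinct.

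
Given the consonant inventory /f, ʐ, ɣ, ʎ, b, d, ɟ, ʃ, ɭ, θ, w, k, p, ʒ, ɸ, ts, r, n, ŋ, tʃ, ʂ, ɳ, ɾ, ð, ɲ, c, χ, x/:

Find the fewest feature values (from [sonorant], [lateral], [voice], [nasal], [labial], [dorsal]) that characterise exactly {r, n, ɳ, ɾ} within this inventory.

The class [+sonorant], [−lateral], [−dorsal] has exactly /r, n, ɳ, ɾ/ as its extension in this inventory. No smaller conjunction from the listed features achieves this: [−lateral, −dorsal] alone would also admit /f, ʐ, b, d, …/; [+sonorant, −dorsal] alone would also admit /ɭ/; [+sonorant, −lateral] alone would also admit /w, ŋ, ɲ/; and checking the remaining two-feature bundles turns up none with this extension.

[+sonorant, −lateral, −dorsal]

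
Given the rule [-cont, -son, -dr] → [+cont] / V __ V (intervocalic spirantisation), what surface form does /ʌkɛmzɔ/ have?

[ʌxɛmzɔ]

Only /k/ occurs between two vowels (/ʌ/ __ /ɛ/) and matches the structural description. It is a voiceless velar stop, so [-cont, -son, -dr] holds; changing it to [+continuant] with all other features held fixed yields /x/ (voiceless velar fricative). No other segment meets both the structural description and the environment, so the output is [ʌxɛmzɔ].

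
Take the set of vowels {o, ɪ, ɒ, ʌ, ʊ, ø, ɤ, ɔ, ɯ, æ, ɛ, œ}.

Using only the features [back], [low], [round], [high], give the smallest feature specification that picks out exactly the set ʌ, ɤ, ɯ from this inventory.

Every target segment is [+back], [−round]; each remaining inventory member fails at least one of these. Each conjunct is needed — [−round] alone would also admit /ɪ, æ, ɛ/; [+back] alone would also admit /o, ɒ, ʊ, ɔ/ — and no other single listed feature has exactly this extension, so two is the minimum.

[+back, −round]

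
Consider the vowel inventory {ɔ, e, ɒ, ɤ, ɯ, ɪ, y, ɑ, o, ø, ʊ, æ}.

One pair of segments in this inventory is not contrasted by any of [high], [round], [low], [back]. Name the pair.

On the given features, /ɔ/ and /o/ have an identical profile: [−high], [+round], [−low], [+back]. No other two segments in the inventory coincide on all 4 features. (They do differ in [tense], which is not among the given features.)

ɔ, o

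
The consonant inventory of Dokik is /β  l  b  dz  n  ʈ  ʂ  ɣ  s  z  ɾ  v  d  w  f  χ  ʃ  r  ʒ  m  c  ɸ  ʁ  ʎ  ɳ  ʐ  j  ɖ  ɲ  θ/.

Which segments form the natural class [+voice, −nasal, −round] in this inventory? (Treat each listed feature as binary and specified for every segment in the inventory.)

The [+voice] segments are /β, l, b, dz, n, ɣ, z, ɾ, v, d, w, r, ʒ, m, ʁ, ʎ, ɳ, ʐ, j, ɖ, ɲ/.
Intersecting with [−nasal] gives /β, l, b, dz, ɣ, z, ɾ, v, d, w, r, ʒ, ʁ, ʎ, ʐ, j, ɖ/.
Then [−round] leaves /β, l, b, dz, ɣ, z, ɾ, v, d, r, ʒ, ʁ, ʎ, ʐ, j, ɖ/.

β, l, b, dz, ɣ, z, ɾ, v, d, r, ʒ, ʁ, ʎ, ʐ, j, ɖ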